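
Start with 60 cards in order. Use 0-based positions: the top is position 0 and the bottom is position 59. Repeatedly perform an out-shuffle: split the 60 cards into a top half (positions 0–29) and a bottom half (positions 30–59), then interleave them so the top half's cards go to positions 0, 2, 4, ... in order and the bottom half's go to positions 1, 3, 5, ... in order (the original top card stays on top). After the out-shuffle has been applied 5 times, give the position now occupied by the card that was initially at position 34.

Track the card's position through each out-shuffle:
34 → 9 → 18 → 36 → 13 → 26

26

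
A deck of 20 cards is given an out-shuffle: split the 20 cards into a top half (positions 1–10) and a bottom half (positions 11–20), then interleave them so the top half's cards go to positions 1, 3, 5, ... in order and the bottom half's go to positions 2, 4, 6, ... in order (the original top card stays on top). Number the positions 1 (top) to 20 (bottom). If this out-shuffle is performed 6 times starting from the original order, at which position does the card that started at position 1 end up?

1

Position 1 is a fixed point of every out-shuffle, so the card never moves.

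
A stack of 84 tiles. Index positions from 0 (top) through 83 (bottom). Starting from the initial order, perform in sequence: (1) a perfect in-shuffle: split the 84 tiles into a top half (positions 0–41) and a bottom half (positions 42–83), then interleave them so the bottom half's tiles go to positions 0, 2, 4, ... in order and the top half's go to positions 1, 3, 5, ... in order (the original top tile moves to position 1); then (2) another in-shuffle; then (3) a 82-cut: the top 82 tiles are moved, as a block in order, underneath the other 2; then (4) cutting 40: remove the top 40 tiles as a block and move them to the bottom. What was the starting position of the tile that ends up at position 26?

79

Undo the operations in reverse order, starting from position 26:
  undo op 4 (cut 40): 26 ← 66
  undo op 3 (cut 82): 66 ← 64
  undo op 2 (in-shuffle, from bottom half): 64 ← 74
  undo op 1 (in-shuffle, from bottom half): 74 ← 79
So the tile at position 26 came from original position 79.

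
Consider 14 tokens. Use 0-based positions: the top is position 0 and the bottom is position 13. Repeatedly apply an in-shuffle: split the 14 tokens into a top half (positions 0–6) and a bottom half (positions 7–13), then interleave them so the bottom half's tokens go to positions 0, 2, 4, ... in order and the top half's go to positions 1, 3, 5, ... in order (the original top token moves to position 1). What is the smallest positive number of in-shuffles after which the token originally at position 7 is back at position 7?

Follow position 7 under repeated in-shuffles:
7 → 0 → 1 → 3 → 7
It first returns after 4 in-shuffles.

4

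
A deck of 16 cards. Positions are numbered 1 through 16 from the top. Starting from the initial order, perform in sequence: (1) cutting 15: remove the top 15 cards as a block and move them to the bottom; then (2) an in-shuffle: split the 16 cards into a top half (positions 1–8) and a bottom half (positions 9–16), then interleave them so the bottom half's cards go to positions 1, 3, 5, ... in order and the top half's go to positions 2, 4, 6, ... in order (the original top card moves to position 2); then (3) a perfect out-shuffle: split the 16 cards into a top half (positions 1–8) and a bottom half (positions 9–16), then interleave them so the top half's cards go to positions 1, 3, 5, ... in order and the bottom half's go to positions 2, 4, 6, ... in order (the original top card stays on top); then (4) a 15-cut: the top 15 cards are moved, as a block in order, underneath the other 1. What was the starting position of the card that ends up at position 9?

Undo the operations in reverse order, starting from position 9:
  undo op 4 (cut 15): 9 ← 8
  undo op 3 (out-shuffle, from bottom half): 8 ← 12
  undo op 2 (in-shuffle, from top half): 12 ← 6
  undo op 1 (cut 15): 6 ← 5
So the card at position 9 came from original position 5.

5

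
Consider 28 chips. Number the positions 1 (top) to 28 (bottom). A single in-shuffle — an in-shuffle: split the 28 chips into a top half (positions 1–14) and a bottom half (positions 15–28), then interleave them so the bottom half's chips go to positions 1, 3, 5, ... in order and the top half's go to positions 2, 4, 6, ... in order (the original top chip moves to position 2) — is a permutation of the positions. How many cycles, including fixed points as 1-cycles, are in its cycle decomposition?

1

Trace each unvisited position around until it returns:
(1 2 4 8 16 3 ... len 28)
1 cycle in total.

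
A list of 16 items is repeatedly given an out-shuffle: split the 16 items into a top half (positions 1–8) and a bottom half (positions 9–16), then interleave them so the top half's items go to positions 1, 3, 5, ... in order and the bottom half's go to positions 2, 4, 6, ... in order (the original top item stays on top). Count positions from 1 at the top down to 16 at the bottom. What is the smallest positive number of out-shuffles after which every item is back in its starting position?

4

The out-shuffle permutes the 16 positions with cycle lengths [1, 1, 2, 4, 4, 4].
Every item is home exactly when every cycle has completed a whole number of laps, i.e. after lcm(1, 2, 4) = 4 out-shuffles.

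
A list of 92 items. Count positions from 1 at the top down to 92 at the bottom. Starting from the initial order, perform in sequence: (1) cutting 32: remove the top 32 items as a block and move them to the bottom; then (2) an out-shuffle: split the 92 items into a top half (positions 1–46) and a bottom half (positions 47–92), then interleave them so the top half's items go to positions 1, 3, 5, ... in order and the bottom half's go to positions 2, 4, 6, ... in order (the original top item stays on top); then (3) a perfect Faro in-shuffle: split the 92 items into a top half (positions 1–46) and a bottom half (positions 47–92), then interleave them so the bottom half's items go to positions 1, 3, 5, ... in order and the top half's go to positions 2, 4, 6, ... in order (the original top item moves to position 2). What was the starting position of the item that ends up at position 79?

29

Undo the operations in reverse order, starting from position 79:
  undo op 3 (in-shuffle, from bottom half): 79 ← 86
  undo op 2 (out-shuffle, from bottom half): 86 ← 89
  undo op 1 (cut 32): 89 ← 29
So the item at position 79 came from original position 29.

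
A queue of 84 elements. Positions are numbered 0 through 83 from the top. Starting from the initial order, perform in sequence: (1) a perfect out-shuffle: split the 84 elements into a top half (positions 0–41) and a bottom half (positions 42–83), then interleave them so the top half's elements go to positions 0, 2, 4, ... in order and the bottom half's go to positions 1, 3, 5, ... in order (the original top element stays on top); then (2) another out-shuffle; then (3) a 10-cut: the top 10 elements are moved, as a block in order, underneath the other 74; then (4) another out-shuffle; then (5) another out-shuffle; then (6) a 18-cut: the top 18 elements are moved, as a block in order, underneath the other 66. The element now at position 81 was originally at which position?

19

Undo the operations in reverse order, starting from position 81:
  undo op 6 (cut 18): 81 ← 15
  undo op 5 (out-shuffle, from bottom half): 15 ← 49
  undo op 4 (out-shuffle, from bottom half): 49 ← 66
  undo op 3 (cut 10): 66 ← 76
  undo op 2 (out-shuffle, from top half): 76 ← 38
  undo op 1 (out-shuffle, from top half): 38 ← 19
So the element at position 81 came from original position 19.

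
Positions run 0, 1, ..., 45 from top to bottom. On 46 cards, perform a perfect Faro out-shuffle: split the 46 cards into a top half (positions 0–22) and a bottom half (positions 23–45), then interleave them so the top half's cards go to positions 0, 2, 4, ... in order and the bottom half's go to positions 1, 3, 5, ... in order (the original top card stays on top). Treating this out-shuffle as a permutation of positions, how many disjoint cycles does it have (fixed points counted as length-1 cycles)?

9

Trace each unvisited position around until it returns:
(0) (1 2 4 8 16 32 ... len 12) (3 6 12 24) (5 10 20 40 35 25) (7 14 28 11 22 44 ... len 12) (9 18 36 27) (15 30) (21 42 39 33) ... plus 1 more
9 cycles in total.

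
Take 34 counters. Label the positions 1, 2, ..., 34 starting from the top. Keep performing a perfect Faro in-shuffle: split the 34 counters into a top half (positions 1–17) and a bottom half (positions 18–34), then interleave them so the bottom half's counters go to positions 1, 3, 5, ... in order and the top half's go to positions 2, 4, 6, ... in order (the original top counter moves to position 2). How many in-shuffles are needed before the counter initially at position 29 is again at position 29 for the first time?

Follow position 29 under repeated in-shuffles:
29 → 23 → 11 → 22 → 9 → 18 → 1 → 2 → 4 → 8 → 16 → 32 → 29
It first returns after 12 in-shuffles.

12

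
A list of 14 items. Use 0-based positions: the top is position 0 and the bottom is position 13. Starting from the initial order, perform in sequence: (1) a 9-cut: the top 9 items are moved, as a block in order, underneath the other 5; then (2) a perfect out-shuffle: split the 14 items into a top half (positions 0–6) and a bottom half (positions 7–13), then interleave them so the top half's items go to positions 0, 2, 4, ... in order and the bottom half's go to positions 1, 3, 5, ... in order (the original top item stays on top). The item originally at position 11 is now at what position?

Track the item from position 11 forward through each operation:
  after op 1 (cut 9): 11 → 2
  after op 2 (out-shuffle): 2 → 4

4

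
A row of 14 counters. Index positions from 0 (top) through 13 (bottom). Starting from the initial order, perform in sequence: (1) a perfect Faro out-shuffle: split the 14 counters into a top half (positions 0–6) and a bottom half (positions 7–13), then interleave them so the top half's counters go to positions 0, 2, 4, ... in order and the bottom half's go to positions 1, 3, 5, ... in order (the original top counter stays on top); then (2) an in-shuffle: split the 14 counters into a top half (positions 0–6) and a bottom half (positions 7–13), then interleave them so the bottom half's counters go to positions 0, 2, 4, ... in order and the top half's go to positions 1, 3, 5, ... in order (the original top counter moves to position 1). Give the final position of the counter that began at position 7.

Track the counter from position 7 forward through each operation:
  after op 1 (out-shuffle): 7 → 1
  after op 2 (in-shuffle): 1 → 3

3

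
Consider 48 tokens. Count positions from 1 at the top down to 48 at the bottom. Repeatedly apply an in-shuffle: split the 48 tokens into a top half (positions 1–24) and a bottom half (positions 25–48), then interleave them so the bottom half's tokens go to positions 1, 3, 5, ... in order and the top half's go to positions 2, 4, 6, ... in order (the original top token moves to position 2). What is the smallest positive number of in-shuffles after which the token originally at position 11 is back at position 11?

Follow position 11 under repeated in-shuffles:
11 → 22 → 44 → 39 → 29 → 9 → 18 → 36 → ... → 11 (length 21)
It first returns after 21 in-shuffles.

21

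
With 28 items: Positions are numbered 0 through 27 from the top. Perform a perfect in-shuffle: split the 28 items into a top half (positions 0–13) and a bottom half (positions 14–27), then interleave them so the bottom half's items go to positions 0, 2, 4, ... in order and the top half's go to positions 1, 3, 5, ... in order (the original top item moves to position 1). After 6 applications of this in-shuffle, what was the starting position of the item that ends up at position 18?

7

Work backwards from position 18, undoing one in-shuffle at a time:
18 ← 23 ← 11 ← 5 ← 2 ← 15 ← 7
So the item now at position 18 started at position 7.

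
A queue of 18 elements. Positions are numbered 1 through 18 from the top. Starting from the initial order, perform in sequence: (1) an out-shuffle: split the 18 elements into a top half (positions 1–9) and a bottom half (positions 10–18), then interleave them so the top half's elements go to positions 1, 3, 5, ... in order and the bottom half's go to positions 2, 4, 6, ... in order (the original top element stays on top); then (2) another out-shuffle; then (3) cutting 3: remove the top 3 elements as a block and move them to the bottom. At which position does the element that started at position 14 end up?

17

Track the element from position 14 forward through each operation:
  after op 1 (out-shuffle): 14 → 10
  after op 2 (out-shuffle): 10 → 2
  after op 3 (cut 3): 2 → 17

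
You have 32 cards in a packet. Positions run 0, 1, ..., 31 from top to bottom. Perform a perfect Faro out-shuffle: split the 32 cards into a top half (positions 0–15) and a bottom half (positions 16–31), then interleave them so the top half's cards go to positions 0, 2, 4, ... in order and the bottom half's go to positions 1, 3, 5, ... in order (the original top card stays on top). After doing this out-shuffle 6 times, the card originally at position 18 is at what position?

5

Track the card's position through each out-shuffle:
18 → 5 → 10 → 20 → 9 → 18 → 5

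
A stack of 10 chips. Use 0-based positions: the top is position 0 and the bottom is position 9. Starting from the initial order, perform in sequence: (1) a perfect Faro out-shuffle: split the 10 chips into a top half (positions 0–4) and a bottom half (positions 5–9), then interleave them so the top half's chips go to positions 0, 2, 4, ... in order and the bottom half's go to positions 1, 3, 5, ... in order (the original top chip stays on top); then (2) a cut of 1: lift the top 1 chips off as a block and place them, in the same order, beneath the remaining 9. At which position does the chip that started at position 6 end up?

Track the chip from position 6 forward through each operation:
  after op 1 (out-shuffle): 6 → 3
  after op 2 (cut 1): 3 → 2

2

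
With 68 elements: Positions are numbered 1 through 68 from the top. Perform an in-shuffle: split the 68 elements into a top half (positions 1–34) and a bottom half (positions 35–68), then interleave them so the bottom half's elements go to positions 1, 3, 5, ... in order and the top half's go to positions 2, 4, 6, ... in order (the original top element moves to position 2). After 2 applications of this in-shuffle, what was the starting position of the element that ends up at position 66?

51

Work backwards from position 66, undoing one in-shuffle at a time:
66 ← 33 ← 51
So the element now at position 66 started at position 51.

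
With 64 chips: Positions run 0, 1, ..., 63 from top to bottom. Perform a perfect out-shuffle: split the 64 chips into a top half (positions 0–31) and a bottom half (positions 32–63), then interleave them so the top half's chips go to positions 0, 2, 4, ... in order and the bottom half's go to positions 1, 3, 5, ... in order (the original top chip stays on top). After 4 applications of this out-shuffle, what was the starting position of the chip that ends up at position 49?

Work backwards from position 49, undoing one out-shuffle at a time:
49 ← 56 ← 28 ← 14 ← 7
So the chip now at position 49 started at position 7.

7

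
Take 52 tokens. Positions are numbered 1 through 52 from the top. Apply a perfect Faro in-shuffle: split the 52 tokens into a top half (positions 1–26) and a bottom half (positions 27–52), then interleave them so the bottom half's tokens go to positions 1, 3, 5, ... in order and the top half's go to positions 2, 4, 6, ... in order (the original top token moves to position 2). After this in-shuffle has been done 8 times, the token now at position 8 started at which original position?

Work backwards from position 8, undoing one in-shuffle at a time:
8 ← 4 ← 2 ← 1 ← 27 ← 40 ← 20 ← 10 ← 5
So the token now at position 8 started at position 5.

5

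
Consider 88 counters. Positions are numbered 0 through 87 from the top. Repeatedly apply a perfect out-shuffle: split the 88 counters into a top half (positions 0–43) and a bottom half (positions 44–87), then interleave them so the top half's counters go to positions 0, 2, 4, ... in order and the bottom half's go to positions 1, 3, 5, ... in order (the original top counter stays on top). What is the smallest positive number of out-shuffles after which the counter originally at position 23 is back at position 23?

Follow position 23 under repeated out-shuffles:
23 → 46 → 5 → 10 → 20 → 40 → 80 → 73 → ... → 23 (length 28)
It first returns after 28 out-shuffles.

28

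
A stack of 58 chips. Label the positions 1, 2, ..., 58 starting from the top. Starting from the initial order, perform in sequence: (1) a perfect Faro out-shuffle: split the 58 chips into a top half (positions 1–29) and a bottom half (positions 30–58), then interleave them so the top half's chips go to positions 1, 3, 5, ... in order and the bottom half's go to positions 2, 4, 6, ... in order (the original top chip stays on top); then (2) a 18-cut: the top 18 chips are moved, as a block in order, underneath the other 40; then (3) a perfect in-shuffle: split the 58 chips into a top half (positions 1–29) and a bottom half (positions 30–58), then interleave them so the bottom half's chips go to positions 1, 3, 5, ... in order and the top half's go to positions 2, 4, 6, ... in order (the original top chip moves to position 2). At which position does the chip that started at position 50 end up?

48

Track the chip from position 50 forward through each operation:
  after op 1 (out-shuffle): 50 → 42
  after op 2 (cut 18): 42 → 24
  after op 3 (in-shuffle): 24 → 48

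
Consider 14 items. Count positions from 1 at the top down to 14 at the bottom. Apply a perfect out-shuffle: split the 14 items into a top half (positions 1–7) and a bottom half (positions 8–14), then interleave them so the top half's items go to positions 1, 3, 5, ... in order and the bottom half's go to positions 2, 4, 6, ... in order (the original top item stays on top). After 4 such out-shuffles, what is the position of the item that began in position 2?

Track the item's position through each out-shuffle:
2 → 3 → 5 → 9 → 4

4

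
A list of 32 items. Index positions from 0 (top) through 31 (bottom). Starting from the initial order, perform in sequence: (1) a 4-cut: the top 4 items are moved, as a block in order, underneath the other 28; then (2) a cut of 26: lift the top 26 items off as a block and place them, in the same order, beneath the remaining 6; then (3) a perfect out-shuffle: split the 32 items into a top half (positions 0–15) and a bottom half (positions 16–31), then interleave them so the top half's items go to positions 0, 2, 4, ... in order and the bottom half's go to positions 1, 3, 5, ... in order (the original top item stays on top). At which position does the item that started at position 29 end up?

Track the item from position 29 forward through each operation:
  after op 1 (cut 4): 29 → 25
  after op 2 (cut 26): 25 → 31
  after op 3 (out-shuffle): 31 → 31

31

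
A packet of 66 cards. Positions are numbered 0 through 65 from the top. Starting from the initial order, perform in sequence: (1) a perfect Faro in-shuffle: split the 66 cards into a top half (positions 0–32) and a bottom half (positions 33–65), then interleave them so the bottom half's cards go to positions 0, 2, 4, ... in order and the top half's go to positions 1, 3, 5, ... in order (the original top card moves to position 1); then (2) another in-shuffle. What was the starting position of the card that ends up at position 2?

50

Undo the operations in reverse order, starting from position 2:
  undo op 2 (in-shuffle, from bottom half): 2 ← 34
  undo op 1 (in-shuffle, from bottom half): 34 ← 50
So the card at position 2 came from original position 50.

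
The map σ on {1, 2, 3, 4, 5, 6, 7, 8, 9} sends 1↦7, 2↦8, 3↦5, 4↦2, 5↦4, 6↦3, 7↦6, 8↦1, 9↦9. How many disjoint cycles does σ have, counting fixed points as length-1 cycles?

Cycle decomposition: (1 7 6 3 5 4 2 8) (9).
2 cycles.

2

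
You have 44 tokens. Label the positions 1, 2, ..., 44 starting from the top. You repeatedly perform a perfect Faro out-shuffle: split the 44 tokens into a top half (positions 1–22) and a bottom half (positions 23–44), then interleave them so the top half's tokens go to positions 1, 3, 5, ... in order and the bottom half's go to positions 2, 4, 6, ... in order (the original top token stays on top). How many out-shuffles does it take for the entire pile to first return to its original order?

14

The out-shuffle permutes the 44 positions with cycle lengths [1, 1, 14, 14, 14].
Every token is home exactly when every cycle has completed a whole number of laps, i.e. after lcm(1, 14) = 14 out-shuffles.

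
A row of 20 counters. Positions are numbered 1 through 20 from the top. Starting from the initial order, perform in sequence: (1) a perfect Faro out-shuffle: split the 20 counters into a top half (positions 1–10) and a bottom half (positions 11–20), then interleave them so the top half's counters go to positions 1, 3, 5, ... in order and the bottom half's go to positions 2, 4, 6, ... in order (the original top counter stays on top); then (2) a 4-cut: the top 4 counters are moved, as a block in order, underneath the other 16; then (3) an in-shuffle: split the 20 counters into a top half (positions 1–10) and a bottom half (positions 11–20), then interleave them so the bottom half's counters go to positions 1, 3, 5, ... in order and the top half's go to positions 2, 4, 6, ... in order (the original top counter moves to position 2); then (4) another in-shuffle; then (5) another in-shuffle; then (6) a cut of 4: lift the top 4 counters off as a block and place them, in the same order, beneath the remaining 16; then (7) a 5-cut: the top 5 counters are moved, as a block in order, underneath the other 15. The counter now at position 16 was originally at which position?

2

Undo the operations in reverse order, starting from position 16:
  undo op 7 (cut 5): 16 ← 1
  undo op 6 (cut 4): 1 ← 5
  undo op 5 (in-shuffle, from bottom half): 5 ← 13
  undo op 4 (in-shuffle, from bottom half): 13 ← 17
  undo op 3 (in-shuffle, from bottom half): 17 ← 19
  undo op 2 (cut 4): 19 ← 3
  undo op 1 (out-shuffle, from top half): 3 ← 2
So the counter at position 16 came from original position 2.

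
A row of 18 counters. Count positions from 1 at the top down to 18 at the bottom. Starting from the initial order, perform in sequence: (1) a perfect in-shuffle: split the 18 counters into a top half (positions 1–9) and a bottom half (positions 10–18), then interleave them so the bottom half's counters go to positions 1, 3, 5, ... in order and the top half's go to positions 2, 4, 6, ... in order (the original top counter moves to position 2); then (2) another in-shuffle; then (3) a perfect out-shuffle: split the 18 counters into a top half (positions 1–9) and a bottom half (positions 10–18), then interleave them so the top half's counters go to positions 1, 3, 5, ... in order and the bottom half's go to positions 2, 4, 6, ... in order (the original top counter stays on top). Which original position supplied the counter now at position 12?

18

Undo the operations in reverse order, starting from position 12:
  undo op 3 (out-shuffle, from bottom half): 12 ← 15
  undo op 2 (in-shuffle, from bottom half): 15 ← 17
  undo op 1 (in-shuffle, from bottom half): 17 ← 18
So the counter at position 12 came from original position 18.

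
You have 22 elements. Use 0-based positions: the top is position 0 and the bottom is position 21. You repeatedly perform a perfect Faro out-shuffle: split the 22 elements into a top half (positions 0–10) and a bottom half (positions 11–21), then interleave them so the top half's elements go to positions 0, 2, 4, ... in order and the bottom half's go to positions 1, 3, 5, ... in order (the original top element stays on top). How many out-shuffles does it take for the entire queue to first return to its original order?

6

The out-shuffle permutes the 22 positions with cycle lengths [1, 1, 2, 3, 3, 6, 6].
Every element is home exactly when every cycle has completed a whole number of laps, i.e. after lcm(1, 2, 3, 6) = 6 out-shuffles.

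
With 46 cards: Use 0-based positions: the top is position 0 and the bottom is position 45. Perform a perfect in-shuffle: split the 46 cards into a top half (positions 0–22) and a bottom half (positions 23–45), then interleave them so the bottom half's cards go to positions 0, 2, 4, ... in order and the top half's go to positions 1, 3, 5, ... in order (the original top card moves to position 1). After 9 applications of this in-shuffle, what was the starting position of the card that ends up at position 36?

1

Work backwards from position 36, undoing one in-shuffle at a time:
36 ← 41 ← 20 ← 33 ← 16 ← 31 ← 15 ← 7 ← 3 ← 1
So the card now at position 36 started at position 1.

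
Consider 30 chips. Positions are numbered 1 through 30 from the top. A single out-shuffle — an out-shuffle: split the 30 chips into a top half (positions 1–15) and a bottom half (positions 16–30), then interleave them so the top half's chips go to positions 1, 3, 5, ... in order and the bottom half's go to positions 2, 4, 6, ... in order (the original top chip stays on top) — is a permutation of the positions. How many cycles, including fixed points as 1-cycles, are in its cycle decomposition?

Trace each unvisited position around until it returns:
(1) (2 3 5 9 17 4 ... len 28) (30)
3 cycles in total.

3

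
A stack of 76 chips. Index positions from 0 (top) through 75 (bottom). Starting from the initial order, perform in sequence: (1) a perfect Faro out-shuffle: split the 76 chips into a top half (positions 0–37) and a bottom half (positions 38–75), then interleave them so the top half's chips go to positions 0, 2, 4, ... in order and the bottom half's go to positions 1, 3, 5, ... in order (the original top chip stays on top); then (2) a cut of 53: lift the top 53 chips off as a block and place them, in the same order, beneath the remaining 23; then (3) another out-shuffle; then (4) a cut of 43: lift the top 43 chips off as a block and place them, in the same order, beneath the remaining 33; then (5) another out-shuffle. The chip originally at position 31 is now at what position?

Track the chip from position 31 forward through each operation:
  after op 1 (out-shuffle): 31 → 62
  after op 2 (cut 53): 62 → 9
  after op 3 (out-shuffle): 9 → 18
  after op 4 (cut 43): 18 → 51
  after op 5 (out-shuffle): 51 → 27

27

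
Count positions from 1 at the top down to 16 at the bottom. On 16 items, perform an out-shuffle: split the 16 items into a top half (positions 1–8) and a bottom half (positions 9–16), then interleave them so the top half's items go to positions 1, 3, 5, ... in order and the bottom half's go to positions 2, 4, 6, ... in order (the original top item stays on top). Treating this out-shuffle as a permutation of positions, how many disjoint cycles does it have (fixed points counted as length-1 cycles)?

Trace each unvisited position around until it returns:
(1) (2 3 5 9) (4 7 13 10) (6 11) (8 15 14 12) (16)
6 cycles in total.

6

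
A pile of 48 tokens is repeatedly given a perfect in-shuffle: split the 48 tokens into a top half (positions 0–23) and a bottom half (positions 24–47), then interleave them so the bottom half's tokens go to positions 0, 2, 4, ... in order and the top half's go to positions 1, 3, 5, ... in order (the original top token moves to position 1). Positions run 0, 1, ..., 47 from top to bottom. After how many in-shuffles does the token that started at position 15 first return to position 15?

Follow position 15 under repeated in-shuffles:
15 → 31 → 14 → 29 → 10 → 21 → 43 → 38 → ... → 15 (length 21)
It first returns after 21 in-shuffles.

21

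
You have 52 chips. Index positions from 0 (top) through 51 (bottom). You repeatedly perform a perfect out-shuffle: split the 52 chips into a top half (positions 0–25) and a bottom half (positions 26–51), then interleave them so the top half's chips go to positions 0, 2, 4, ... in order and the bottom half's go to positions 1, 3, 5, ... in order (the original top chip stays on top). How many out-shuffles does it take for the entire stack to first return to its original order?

8

The out-shuffle permutes the 52 positions with cycle lengths [1, 1, 2, 8, 8, 8, 8, 8, 8].
Every chip is home exactly when every cycle has completed a whole number of laps, i.e. after lcm(1, 2, 8) = 8 out-shuffles.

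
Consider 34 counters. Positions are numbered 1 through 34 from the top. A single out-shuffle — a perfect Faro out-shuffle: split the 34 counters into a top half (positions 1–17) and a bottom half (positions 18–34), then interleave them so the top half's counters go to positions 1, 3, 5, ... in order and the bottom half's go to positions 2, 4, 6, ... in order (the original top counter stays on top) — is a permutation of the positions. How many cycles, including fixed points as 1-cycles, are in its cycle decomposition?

6

Trace each unvisited position around until it returns:
(1) (2 3 5 9 17 33 32 30 26 18) (4 7 13 25 16 31 28 22 10 19) (6 11 21 8 15 29 24 14 27 20) (12 23) (34)
6 cycles in total.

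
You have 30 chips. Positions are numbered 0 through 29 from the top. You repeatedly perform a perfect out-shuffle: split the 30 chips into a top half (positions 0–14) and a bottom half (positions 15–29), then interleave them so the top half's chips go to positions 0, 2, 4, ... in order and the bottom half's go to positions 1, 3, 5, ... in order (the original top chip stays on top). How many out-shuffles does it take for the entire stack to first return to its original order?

28

The out-shuffle permutes the 30 positions with cycle lengths [1, 1, 28].
Every chip is home exactly when every cycle has completed a whole number of laps, i.e. after lcm(1, 28) = 28 out-shuffles.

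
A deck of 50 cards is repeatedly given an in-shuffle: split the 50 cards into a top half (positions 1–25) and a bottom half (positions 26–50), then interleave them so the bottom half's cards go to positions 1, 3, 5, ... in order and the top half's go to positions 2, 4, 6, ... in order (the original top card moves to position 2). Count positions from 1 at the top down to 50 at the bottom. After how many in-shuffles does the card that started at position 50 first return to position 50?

Follow position 50 under repeated in-shuffles:
50 → 49 → 47 → 43 → 35 → 19 → 38 → 25 → 50
It first returns after 8 in-shuffles.

8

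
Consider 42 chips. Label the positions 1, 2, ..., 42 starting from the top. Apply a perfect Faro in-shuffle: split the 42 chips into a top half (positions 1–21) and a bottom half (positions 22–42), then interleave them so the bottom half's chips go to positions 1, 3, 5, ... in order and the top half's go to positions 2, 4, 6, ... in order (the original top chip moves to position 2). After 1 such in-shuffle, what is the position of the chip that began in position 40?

37

Track the chip's position through each in-shuffle:
40 → 37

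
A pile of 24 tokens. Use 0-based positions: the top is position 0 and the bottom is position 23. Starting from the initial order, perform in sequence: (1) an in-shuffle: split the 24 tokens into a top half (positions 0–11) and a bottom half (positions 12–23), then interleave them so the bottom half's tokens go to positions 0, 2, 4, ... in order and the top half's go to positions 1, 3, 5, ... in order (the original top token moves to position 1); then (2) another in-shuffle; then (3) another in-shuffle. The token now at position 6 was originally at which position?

Undo the operations in reverse order, starting from position 6:
  undo op 3 (in-shuffle, from bottom half): 6 ← 15
  undo op 2 (in-shuffle, from top half): 15 ← 7
  undo op 1 (in-shuffle, from top half): 7 ← 3
So the token at position 6 came from original position 3.

3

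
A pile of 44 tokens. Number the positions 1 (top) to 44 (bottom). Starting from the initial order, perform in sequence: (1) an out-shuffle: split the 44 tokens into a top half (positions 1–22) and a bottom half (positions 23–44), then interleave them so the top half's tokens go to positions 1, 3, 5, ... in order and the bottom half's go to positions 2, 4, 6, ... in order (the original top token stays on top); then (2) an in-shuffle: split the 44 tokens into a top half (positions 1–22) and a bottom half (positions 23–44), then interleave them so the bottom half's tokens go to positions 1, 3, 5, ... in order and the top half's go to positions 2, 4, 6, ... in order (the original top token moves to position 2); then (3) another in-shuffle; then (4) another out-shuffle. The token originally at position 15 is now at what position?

8

Track the token from position 15 forward through each operation:
  after op 1 (out-shuffle): 15 → 29
  after op 2 (in-shuffle): 29 → 13
  after op 3 (in-shuffle): 13 → 26
  after op 4 (out-shuffle): 26 → 8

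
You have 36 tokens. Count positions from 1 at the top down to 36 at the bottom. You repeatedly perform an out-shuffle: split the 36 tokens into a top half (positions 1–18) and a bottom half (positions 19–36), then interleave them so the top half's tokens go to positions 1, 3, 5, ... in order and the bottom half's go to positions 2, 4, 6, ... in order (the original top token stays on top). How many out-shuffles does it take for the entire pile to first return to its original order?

The out-shuffle permutes the 36 positions with cycle lengths [1, 1, 3, 3, 4, 12, 12].
Every token is home exactly when every cycle has completed a whole number of laps, i.e. after lcm(1, 3, 4, 12) = 12 out-shuffles.

12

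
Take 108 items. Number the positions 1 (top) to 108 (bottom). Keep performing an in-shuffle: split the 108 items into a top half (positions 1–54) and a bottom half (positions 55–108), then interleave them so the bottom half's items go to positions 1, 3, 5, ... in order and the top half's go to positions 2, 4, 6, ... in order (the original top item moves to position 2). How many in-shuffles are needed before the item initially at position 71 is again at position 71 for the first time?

Follow position 71 under repeated in-shuffles:
71 → 33 → 66 → 23 → 46 → 92 → 75 → 41 → ... → 71 (length 36)
It first returns after 36 in-shuffles.

36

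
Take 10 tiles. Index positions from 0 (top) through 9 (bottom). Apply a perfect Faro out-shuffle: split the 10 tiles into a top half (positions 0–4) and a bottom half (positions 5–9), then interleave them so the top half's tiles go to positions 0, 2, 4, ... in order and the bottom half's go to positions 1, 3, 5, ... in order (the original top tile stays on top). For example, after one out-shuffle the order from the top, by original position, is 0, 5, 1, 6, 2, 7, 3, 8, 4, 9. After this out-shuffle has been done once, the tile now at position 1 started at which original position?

5

Work backwards from position 1, undoing one out-shuffle at a time:
1 ← 5
So the tile now at position 1 started at position 5.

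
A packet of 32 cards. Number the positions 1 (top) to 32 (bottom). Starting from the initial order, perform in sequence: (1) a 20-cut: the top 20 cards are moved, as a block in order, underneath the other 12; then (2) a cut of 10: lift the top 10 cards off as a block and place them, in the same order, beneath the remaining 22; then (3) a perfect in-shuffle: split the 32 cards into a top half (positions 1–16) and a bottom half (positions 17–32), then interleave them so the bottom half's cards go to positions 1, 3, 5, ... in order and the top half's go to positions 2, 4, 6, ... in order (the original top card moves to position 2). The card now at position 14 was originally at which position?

Undo the operations in reverse order, starting from position 14:
  undo op 3 (in-shuffle, from top half): 14 ← 7
  undo op 2 (cut 10): 7 ← 17
  undo op 1 (cut 20): 17 ← 5
So the card at position 14 came from original position 5.

5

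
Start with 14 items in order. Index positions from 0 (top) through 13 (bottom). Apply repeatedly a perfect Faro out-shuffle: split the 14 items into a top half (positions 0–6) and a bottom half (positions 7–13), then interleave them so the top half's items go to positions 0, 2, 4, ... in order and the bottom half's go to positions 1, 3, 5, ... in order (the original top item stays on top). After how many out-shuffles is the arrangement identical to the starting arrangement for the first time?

12

The out-shuffle permutes the 14 positions with cycle lengths [1, 1, 12].
Every item is home exactly when every cycle has completed a whole number of laps, i.e. after lcm(1, 12) = 12 out-shuffles.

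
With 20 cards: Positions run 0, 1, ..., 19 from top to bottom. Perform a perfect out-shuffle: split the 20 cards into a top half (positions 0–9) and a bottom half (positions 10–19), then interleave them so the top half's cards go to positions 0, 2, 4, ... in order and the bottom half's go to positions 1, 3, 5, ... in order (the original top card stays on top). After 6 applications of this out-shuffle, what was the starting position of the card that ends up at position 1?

Work backwards from position 1, undoing one out-shuffle at a time:
1 ← 10 ← 5 ← 12 ← 6 ← 3 ← 11
So the card now at position 1 started at position 11.

11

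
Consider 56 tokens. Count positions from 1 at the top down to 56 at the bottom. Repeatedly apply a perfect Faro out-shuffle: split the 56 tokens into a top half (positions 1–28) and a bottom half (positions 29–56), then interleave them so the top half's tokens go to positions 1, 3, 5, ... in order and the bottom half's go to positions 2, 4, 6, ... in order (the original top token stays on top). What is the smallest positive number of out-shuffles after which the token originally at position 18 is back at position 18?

20

Follow position 18 under repeated out-shuffles:
18 → 35 → 14 → 27 → 53 → 50 → 44 → 32 → 8 → 15 → 29 → 2 → 3 → 5 → 9 → 17 → 33 → 10 → 19 → 37 → 18
It first returns after 20 out-shuffles.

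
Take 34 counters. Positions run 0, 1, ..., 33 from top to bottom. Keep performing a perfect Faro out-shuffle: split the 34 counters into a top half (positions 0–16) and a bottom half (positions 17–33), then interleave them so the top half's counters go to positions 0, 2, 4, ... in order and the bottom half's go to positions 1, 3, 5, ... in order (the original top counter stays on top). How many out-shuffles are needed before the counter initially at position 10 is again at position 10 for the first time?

Follow position 10 under repeated out-shuffles:
10 → 20 → 7 → 14 → 28 → 23 → 13 → 26 → 19 → 5 → 10
It first returns after 10 out-shuffles.

10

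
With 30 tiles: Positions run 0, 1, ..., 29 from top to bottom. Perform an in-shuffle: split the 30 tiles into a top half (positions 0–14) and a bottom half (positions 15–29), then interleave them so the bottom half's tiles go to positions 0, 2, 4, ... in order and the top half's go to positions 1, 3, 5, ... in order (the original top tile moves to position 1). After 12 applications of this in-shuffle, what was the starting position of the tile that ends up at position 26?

29

Work backwards from position 26, undoing one in-shuffle at a time:
26 ← 28 ← 29 ← 14 ← 22 ← 26 ← 28 ← 29 ← 14 ← 22 ← 26 ← 28 ← 29
So the tile now at position 26 started at position 29.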